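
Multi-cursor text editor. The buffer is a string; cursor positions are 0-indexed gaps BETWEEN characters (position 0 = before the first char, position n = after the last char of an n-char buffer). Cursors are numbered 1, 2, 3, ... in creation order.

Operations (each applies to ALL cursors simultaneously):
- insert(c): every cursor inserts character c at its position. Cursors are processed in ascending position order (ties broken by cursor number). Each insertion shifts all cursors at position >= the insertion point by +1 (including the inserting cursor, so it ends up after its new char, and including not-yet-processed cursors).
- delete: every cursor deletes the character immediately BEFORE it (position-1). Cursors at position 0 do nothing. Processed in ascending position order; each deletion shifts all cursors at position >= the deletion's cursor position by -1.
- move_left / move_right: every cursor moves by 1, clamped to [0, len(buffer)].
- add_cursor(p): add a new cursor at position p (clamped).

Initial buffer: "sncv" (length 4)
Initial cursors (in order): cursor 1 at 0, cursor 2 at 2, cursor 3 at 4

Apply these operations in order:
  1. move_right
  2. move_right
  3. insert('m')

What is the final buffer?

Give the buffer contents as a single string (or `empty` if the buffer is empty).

Answer: snmcvmm

Derivation:
After op 1 (move_right): buffer="sncv" (len 4), cursors c1@1 c2@3 c3@4, authorship ....
After op 2 (move_right): buffer="sncv" (len 4), cursors c1@2 c2@4 c3@4, authorship ....
After op 3 (insert('m')): buffer="snmcvmm" (len 7), cursors c1@3 c2@7 c3@7, authorship ..1..23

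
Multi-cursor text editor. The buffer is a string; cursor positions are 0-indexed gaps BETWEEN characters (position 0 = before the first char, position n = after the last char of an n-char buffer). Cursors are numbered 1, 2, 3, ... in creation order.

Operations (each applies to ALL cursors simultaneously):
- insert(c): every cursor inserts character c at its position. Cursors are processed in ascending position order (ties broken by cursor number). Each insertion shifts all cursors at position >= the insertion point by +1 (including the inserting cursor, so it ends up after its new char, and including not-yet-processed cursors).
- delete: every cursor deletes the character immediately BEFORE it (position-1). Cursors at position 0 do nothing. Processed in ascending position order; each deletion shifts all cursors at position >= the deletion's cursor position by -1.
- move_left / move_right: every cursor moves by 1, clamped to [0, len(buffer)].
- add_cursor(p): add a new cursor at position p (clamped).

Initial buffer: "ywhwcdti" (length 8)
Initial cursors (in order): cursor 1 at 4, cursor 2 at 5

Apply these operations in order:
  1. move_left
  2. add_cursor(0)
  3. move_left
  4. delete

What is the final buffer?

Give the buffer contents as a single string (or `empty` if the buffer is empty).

After op 1 (move_left): buffer="ywhwcdti" (len 8), cursors c1@3 c2@4, authorship ........
After op 2 (add_cursor(0)): buffer="ywhwcdti" (len 8), cursors c3@0 c1@3 c2@4, authorship ........
After op 3 (move_left): buffer="ywhwcdti" (len 8), cursors c3@0 c1@2 c2@3, authorship ........
After op 4 (delete): buffer="ywcdti" (len 6), cursors c3@0 c1@1 c2@1, authorship ......

Answer: ywcdti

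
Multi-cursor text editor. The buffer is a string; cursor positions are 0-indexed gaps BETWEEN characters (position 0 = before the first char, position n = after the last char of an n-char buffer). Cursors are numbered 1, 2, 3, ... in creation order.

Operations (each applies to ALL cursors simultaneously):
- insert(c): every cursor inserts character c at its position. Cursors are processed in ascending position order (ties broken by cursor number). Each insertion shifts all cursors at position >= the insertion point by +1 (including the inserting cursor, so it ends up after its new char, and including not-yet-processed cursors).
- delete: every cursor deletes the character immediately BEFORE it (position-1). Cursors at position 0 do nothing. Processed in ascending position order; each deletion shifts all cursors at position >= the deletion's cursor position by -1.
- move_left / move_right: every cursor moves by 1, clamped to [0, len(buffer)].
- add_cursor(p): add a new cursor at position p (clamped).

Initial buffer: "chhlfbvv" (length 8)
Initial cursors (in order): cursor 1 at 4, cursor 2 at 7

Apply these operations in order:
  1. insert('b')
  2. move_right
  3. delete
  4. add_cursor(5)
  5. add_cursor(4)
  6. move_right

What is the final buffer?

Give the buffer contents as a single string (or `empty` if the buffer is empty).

Answer: chhlbbvb

Derivation:
After op 1 (insert('b')): buffer="chhlbfbvbv" (len 10), cursors c1@5 c2@9, authorship ....1...2.
After op 2 (move_right): buffer="chhlbfbvbv" (len 10), cursors c1@6 c2@10, authorship ....1...2.
After op 3 (delete): buffer="chhlbbvb" (len 8), cursors c1@5 c2@8, authorship ....1..2
After op 4 (add_cursor(5)): buffer="chhlbbvb" (len 8), cursors c1@5 c3@5 c2@8, authorship ....1..2
After op 5 (add_cursor(4)): buffer="chhlbbvb" (len 8), cursors c4@4 c1@5 c3@5 c2@8, authorship ....1..2
After op 6 (move_right): buffer="chhlbbvb" (len 8), cursors c4@5 c1@6 c3@6 c2@8, authorship ....1..2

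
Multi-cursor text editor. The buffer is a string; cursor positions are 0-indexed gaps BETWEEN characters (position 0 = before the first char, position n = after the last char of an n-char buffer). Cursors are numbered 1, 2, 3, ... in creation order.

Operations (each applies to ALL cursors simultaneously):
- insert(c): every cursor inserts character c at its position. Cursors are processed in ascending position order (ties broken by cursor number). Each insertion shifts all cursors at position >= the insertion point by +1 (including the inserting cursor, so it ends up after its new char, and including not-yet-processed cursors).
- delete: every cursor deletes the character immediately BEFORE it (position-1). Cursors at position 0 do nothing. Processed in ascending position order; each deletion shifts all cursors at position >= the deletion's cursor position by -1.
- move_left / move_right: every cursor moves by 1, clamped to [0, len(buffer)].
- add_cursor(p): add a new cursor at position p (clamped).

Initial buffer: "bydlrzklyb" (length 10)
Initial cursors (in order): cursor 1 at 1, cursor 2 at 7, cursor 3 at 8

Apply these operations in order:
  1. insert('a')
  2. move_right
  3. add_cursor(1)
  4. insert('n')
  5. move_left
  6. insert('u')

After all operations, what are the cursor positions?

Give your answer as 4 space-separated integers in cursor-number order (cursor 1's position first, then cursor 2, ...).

Answer: 6 15 19 2

Derivation:
After op 1 (insert('a')): buffer="baydlrzkalayb" (len 13), cursors c1@2 c2@9 c3@11, authorship .1......2.3..
After op 2 (move_right): buffer="baydlrzkalayb" (len 13), cursors c1@3 c2@10 c3@12, authorship .1......2.3..
After op 3 (add_cursor(1)): buffer="baydlrzkalayb" (len 13), cursors c4@1 c1@3 c2@10 c3@12, authorship .1......2.3..
After op 4 (insert('n')): buffer="bnayndlrzkalnaynb" (len 17), cursors c4@2 c1@5 c2@13 c3@16, authorship .41.1.....2.23.3.
After op 5 (move_left): buffer="bnayndlrzkalnaynb" (len 17), cursors c4@1 c1@4 c2@12 c3@15, authorship .41.1.....2.23.3.
After op 6 (insert('u')): buffer="bunayundlrzkalunayunb" (len 21), cursors c4@2 c1@6 c2@15 c3@19, authorship .441.11.....2.223.33.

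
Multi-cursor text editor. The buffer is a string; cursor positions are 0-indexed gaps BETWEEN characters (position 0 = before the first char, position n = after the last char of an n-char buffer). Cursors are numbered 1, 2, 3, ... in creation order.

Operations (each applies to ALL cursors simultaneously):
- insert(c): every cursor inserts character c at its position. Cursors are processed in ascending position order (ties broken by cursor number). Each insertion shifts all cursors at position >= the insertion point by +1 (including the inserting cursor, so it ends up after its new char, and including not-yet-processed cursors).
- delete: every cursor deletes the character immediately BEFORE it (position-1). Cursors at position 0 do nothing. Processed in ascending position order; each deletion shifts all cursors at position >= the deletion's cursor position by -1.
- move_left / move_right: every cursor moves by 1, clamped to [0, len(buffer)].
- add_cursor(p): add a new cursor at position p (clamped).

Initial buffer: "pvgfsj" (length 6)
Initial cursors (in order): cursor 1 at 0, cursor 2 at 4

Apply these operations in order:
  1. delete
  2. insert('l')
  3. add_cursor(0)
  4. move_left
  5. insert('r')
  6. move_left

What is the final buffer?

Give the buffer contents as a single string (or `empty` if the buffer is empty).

After op 1 (delete): buffer="pvgsj" (len 5), cursors c1@0 c2@3, authorship .....
After op 2 (insert('l')): buffer="lpvglsj" (len 7), cursors c1@1 c2@5, authorship 1...2..
After op 3 (add_cursor(0)): buffer="lpvglsj" (len 7), cursors c3@0 c1@1 c2@5, authorship 1...2..
After op 4 (move_left): buffer="lpvglsj" (len 7), cursors c1@0 c3@0 c2@4, authorship 1...2..
After op 5 (insert('r')): buffer="rrlpvgrlsj" (len 10), cursors c1@2 c3@2 c2@7, authorship 131...22..
After op 6 (move_left): buffer="rrlpvgrlsj" (len 10), cursors c1@1 c3@1 c2@6, authorship 131...22..

Answer: rrlpvgrlsj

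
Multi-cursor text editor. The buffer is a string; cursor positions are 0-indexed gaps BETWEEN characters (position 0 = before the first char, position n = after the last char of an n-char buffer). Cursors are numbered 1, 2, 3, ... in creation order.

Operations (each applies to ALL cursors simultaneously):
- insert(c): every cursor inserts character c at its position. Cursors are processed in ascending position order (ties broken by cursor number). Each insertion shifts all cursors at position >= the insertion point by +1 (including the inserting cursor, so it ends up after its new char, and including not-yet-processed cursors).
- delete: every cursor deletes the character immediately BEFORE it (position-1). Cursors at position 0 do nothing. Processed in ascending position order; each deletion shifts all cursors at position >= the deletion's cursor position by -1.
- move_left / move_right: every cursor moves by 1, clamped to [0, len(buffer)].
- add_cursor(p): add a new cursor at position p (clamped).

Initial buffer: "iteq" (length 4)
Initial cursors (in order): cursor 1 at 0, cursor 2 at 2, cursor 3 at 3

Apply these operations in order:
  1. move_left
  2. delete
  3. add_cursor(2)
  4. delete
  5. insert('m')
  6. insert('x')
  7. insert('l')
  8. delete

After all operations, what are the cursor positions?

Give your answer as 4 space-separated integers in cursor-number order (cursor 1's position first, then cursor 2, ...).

After op 1 (move_left): buffer="iteq" (len 4), cursors c1@0 c2@1 c3@2, authorship ....
After op 2 (delete): buffer="eq" (len 2), cursors c1@0 c2@0 c3@0, authorship ..
After op 3 (add_cursor(2)): buffer="eq" (len 2), cursors c1@0 c2@0 c3@0 c4@2, authorship ..
After op 4 (delete): buffer="e" (len 1), cursors c1@0 c2@0 c3@0 c4@1, authorship .
After op 5 (insert('m')): buffer="mmmem" (len 5), cursors c1@3 c2@3 c3@3 c4@5, authorship 123.4
After op 6 (insert('x')): buffer="mmmxxxemx" (len 9), cursors c1@6 c2@6 c3@6 c4@9, authorship 123123.44
After op 7 (insert('l')): buffer="mmmxxxlllemxl" (len 13), cursors c1@9 c2@9 c3@9 c4@13, authorship 123123123.444
After op 8 (delete): buffer="mmmxxxemx" (len 9), cursors c1@6 c2@6 c3@6 c4@9, authorship 123123.44

Answer: 6 6 6 9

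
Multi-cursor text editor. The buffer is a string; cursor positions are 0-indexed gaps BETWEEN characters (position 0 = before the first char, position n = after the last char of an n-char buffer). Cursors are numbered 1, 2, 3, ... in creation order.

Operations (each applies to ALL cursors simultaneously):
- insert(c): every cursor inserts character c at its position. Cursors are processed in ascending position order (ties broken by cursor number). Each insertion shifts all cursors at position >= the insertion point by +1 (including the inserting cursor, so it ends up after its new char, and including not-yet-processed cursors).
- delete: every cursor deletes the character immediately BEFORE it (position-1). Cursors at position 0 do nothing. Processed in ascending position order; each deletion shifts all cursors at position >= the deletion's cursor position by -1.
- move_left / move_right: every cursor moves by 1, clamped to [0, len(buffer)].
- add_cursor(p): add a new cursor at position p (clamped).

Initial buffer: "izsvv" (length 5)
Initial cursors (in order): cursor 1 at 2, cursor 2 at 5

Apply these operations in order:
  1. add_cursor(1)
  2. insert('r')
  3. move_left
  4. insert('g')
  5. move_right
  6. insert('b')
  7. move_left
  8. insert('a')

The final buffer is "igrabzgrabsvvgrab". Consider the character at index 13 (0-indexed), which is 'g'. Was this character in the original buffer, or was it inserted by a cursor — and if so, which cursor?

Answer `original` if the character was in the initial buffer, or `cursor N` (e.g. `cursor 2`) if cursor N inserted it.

Answer: cursor 2

Derivation:
After op 1 (add_cursor(1)): buffer="izsvv" (len 5), cursors c3@1 c1@2 c2@5, authorship .....
After op 2 (insert('r')): buffer="irzrsvvr" (len 8), cursors c3@2 c1@4 c2@8, authorship .3.1...2
After op 3 (move_left): buffer="irzrsvvr" (len 8), cursors c3@1 c1@3 c2@7, authorship .3.1...2
After op 4 (insert('g')): buffer="igrzgrsvvgr" (len 11), cursors c3@2 c1@5 c2@10, authorship .33.11...22
After op 5 (move_right): buffer="igrzgrsvvgr" (len 11), cursors c3@3 c1@6 c2@11, authorship .33.11...22
After op 6 (insert('b')): buffer="igrbzgrbsvvgrb" (len 14), cursors c3@4 c1@8 c2@14, authorship .333.111...222
After op 7 (move_left): buffer="igrbzgrbsvvgrb" (len 14), cursors c3@3 c1@7 c2@13, authorship .333.111...222
After op 8 (insert('a')): buffer="igrabzgrabsvvgrab" (len 17), cursors c3@4 c1@9 c2@16, authorship .3333.1111...2222
Authorship (.=original, N=cursor N): . 3 3 3 3 . 1 1 1 1 . . . 2 2 2 2
Index 13: author = 2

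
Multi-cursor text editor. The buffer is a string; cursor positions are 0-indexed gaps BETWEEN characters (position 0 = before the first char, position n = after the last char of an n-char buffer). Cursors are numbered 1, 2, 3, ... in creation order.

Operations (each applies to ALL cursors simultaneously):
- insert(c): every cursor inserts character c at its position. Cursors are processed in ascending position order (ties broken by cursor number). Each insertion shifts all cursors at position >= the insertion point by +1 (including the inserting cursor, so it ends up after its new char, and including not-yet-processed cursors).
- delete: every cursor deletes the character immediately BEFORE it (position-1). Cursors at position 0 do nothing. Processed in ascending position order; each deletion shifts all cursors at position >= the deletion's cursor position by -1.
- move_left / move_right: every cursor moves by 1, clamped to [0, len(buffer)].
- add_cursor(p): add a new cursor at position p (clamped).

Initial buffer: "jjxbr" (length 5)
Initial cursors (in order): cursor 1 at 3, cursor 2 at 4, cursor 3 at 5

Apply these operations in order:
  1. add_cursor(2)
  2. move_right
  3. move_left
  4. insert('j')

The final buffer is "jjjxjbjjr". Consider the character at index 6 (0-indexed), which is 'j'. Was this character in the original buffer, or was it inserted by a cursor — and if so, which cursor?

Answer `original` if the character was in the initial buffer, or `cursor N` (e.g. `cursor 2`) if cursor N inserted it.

Answer: cursor 2

Derivation:
After op 1 (add_cursor(2)): buffer="jjxbr" (len 5), cursors c4@2 c1@3 c2@4 c3@5, authorship .....
After op 2 (move_right): buffer="jjxbr" (len 5), cursors c4@3 c1@4 c2@5 c3@5, authorship .....
After op 3 (move_left): buffer="jjxbr" (len 5), cursors c4@2 c1@3 c2@4 c3@4, authorship .....
After op 4 (insert('j')): buffer="jjjxjbjjr" (len 9), cursors c4@3 c1@5 c2@8 c3@8, authorship ..4.1.23.
Authorship (.=original, N=cursor N): . . 4 . 1 . 2 3 .
Index 6: author = 2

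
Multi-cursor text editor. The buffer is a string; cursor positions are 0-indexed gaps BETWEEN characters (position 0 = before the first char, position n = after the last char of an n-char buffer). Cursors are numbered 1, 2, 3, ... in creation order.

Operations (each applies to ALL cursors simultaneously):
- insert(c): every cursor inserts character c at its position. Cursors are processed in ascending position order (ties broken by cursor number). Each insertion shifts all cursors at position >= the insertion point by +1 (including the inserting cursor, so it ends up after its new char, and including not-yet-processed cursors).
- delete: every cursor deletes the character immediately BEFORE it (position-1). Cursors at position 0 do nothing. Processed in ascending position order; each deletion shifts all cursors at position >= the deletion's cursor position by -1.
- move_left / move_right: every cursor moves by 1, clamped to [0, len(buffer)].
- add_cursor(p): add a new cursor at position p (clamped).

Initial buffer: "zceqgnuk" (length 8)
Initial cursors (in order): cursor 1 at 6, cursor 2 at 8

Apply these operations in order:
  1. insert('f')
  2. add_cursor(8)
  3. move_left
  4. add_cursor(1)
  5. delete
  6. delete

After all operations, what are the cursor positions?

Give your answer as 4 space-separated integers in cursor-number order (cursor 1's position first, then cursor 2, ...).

Answer: 2 2 2 0

Derivation:
After op 1 (insert('f')): buffer="zceqgnfukf" (len 10), cursors c1@7 c2@10, authorship ......1..2
After op 2 (add_cursor(8)): buffer="zceqgnfukf" (len 10), cursors c1@7 c3@8 c2@10, authorship ......1..2
After op 3 (move_left): buffer="zceqgnfukf" (len 10), cursors c1@6 c3@7 c2@9, authorship ......1..2
After op 4 (add_cursor(1)): buffer="zceqgnfukf" (len 10), cursors c4@1 c1@6 c3@7 c2@9, authorship ......1..2
After op 5 (delete): buffer="ceqguf" (len 6), cursors c4@0 c1@4 c3@4 c2@5, authorship .....2
After op 6 (delete): buffer="cef" (len 3), cursors c4@0 c1@2 c2@2 c3@2, authorship ..2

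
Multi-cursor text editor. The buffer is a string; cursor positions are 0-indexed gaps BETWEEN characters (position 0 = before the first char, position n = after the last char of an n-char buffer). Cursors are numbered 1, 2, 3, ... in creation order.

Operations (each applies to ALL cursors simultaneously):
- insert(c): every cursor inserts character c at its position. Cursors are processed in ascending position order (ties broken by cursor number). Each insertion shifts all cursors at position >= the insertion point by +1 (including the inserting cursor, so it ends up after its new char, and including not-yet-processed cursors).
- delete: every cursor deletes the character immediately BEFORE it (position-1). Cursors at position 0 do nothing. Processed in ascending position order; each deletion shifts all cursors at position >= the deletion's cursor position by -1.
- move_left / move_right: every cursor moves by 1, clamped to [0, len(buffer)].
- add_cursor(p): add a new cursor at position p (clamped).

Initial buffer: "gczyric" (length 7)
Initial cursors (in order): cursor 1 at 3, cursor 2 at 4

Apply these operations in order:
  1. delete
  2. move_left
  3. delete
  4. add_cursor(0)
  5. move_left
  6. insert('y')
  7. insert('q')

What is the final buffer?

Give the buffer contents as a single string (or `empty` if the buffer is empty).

After op 1 (delete): buffer="gcric" (len 5), cursors c1@2 c2@2, authorship .....
After op 2 (move_left): buffer="gcric" (len 5), cursors c1@1 c2@1, authorship .....
After op 3 (delete): buffer="cric" (len 4), cursors c1@0 c2@0, authorship ....
After op 4 (add_cursor(0)): buffer="cric" (len 4), cursors c1@0 c2@0 c3@0, authorship ....
After op 5 (move_left): buffer="cric" (len 4), cursors c1@0 c2@0 c3@0, authorship ....
After op 6 (insert('y')): buffer="yyycric" (len 7), cursors c1@3 c2@3 c3@3, authorship 123....
After op 7 (insert('q')): buffer="yyyqqqcric" (len 10), cursors c1@6 c2@6 c3@6, authorship 123123....

Answer: yyyqqqcric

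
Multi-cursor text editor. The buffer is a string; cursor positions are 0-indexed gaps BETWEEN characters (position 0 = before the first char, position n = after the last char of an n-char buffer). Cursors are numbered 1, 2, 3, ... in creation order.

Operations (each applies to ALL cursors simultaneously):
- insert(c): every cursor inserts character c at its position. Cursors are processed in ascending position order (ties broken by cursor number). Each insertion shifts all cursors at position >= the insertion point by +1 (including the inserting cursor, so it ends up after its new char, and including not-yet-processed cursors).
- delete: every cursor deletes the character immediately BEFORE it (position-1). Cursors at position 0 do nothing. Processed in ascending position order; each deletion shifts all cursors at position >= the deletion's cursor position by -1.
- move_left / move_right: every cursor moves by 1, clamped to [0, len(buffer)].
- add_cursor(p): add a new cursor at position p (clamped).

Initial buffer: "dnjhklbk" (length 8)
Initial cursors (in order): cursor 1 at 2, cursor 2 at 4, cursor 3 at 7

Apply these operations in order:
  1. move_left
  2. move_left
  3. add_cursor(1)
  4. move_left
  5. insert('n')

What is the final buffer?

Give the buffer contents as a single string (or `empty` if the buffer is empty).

After op 1 (move_left): buffer="dnjhklbk" (len 8), cursors c1@1 c2@3 c3@6, authorship ........
After op 2 (move_left): buffer="dnjhklbk" (len 8), cursors c1@0 c2@2 c3@5, authorship ........
After op 3 (add_cursor(1)): buffer="dnjhklbk" (len 8), cursors c1@0 c4@1 c2@2 c3@5, authorship ........
After op 4 (move_left): buffer="dnjhklbk" (len 8), cursors c1@0 c4@0 c2@1 c3@4, authorship ........
After op 5 (insert('n')): buffer="nndnnjhnklbk" (len 12), cursors c1@2 c4@2 c2@4 c3@8, authorship 14.2...3....

Answer: nndnnjhnklbk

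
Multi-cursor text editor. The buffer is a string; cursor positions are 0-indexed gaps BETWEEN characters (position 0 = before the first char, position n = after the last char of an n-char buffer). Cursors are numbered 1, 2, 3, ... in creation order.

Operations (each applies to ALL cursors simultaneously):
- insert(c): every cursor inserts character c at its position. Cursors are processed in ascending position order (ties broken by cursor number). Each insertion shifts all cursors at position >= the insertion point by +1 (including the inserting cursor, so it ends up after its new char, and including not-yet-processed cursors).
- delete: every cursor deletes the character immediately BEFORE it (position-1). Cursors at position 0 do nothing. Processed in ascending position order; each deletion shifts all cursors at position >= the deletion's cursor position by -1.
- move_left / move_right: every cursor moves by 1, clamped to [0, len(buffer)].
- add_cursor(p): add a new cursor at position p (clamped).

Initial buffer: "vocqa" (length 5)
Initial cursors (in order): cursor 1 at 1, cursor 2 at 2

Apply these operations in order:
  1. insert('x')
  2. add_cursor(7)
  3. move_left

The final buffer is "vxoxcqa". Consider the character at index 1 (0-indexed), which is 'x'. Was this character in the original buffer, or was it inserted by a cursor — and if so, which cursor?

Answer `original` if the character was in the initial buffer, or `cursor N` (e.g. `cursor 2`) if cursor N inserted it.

After op 1 (insert('x')): buffer="vxoxcqa" (len 7), cursors c1@2 c2@4, authorship .1.2...
After op 2 (add_cursor(7)): buffer="vxoxcqa" (len 7), cursors c1@2 c2@4 c3@7, authorship .1.2...
After op 3 (move_left): buffer="vxoxcqa" (len 7), cursors c1@1 c2@3 c3@6, authorship .1.2...
Authorship (.=original, N=cursor N): . 1 . 2 . . .
Index 1: author = 1

Answer: cursor 1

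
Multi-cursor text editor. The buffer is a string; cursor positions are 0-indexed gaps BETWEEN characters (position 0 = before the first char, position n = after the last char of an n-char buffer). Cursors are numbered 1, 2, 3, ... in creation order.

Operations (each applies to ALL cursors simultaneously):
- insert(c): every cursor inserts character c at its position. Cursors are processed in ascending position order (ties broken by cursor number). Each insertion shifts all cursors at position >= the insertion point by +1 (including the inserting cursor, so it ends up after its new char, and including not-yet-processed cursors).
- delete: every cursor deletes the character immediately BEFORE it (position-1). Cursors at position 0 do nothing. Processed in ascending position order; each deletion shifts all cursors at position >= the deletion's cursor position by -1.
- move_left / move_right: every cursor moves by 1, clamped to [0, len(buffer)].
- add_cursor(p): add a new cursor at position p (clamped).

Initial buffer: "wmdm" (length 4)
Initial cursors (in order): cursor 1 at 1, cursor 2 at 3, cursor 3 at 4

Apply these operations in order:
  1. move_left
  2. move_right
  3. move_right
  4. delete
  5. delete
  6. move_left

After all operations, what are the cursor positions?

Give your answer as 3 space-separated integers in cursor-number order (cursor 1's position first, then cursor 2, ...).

Answer: 0 0 0

Derivation:
After op 1 (move_left): buffer="wmdm" (len 4), cursors c1@0 c2@2 c3@3, authorship ....
After op 2 (move_right): buffer="wmdm" (len 4), cursors c1@1 c2@3 c3@4, authorship ....
After op 3 (move_right): buffer="wmdm" (len 4), cursors c1@2 c2@4 c3@4, authorship ....
After op 4 (delete): buffer="w" (len 1), cursors c1@1 c2@1 c3@1, authorship .
After op 5 (delete): buffer="" (len 0), cursors c1@0 c2@0 c3@0, authorship 
After op 6 (move_left): buffer="" (len 0), cursors c1@0 c2@0 c3@0, authorship 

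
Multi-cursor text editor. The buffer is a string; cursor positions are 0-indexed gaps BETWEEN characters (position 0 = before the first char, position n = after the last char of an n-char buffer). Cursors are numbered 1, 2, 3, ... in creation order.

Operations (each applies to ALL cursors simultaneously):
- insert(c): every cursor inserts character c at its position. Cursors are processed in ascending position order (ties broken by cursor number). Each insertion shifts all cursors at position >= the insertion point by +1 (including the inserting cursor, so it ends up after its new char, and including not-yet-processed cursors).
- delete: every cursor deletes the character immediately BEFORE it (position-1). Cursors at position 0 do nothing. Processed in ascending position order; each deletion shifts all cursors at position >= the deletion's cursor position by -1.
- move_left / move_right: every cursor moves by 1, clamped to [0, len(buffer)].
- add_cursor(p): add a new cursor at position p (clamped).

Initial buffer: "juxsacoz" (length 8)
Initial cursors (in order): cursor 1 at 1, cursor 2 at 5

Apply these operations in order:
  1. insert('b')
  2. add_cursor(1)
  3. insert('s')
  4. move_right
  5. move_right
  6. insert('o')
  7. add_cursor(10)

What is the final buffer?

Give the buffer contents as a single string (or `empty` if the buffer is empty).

Answer: jsbsouxosabscooz

Derivation:
After op 1 (insert('b')): buffer="jbuxsabcoz" (len 10), cursors c1@2 c2@7, authorship .1....2...
After op 2 (add_cursor(1)): buffer="jbuxsabcoz" (len 10), cursors c3@1 c1@2 c2@7, authorship .1....2...
After op 3 (insert('s')): buffer="jsbsuxsabscoz" (len 13), cursors c3@2 c1@4 c2@10, authorship .311....22...
After op 4 (move_right): buffer="jsbsuxsabscoz" (len 13), cursors c3@3 c1@5 c2@11, authorship .311....22...
After op 5 (move_right): buffer="jsbsuxsabscoz" (len 13), cursors c3@4 c1@6 c2@12, authorship .311....22...
After op 6 (insert('o')): buffer="jsbsouxosabscooz" (len 16), cursors c3@5 c1@8 c2@15, authorship .3113..1..22..2.
After op 7 (add_cursor(10)): buffer="jsbsouxosabscooz" (len 16), cursors c3@5 c1@8 c4@10 c2@15, authorship .3113..1..22..2.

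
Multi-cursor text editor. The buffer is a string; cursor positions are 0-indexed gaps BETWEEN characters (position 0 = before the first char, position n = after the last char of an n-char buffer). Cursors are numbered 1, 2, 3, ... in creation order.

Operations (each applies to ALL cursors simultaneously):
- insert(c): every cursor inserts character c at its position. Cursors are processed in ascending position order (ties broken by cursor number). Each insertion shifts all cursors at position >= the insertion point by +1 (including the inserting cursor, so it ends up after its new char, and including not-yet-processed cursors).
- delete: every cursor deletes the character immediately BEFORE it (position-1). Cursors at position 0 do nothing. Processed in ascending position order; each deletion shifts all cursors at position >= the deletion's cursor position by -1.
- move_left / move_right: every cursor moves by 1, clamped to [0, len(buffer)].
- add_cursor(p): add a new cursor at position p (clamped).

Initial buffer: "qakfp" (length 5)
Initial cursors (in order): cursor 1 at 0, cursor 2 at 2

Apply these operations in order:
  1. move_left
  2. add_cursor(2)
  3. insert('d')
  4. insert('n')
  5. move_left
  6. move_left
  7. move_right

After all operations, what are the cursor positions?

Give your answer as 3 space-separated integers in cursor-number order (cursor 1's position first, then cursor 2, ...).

After op 1 (move_left): buffer="qakfp" (len 5), cursors c1@0 c2@1, authorship .....
After op 2 (add_cursor(2)): buffer="qakfp" (len 5), cursors c1@0 c2@1 c3@2, authorship .....
After op 3 (insert('d')): buffer="dqdadkfp" (len 8), cursors c1@1 c2@3 c3@5, authorship 1.2.3...
After op 4 (insert('n')): buffer="dnqdnadnkfp" (len 11), cursors c1@2 c2@5 c3@8, authorship 11.22.33...
After op 5 (move_left): buffer="dnqdnadnkfp" (len 11), cursors c1@1 c2@4 c3@7, authorship 11.22.33...
After op 6 (move_left): buffer="dnqdnadnkfp" (len 11), cursors c1@0 c2@3 c3@6, authorship 11.22.33...
After op 7 (move_right): buffer="dnqdnadnkfp" (len 11), cursors c1@1 c2@4 c3@7, authorship 11.22.33...

Answer: 1 4 7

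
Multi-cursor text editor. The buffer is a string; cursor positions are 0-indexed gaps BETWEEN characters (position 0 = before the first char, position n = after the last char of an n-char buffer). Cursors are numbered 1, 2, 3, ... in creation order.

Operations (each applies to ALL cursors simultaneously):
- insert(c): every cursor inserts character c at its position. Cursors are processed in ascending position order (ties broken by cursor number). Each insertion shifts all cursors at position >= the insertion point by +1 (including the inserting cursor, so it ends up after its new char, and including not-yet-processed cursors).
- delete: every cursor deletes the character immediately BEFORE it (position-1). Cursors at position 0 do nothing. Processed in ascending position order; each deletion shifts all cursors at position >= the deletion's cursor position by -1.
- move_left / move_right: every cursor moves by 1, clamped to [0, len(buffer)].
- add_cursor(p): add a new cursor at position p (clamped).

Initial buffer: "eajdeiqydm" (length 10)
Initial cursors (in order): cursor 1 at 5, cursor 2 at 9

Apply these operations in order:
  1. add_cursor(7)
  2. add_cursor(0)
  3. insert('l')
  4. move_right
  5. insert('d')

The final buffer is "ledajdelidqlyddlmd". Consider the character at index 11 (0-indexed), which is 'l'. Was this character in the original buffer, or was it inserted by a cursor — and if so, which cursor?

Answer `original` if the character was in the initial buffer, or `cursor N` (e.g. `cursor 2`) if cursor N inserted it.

After op 1 (add_cursor(7)): buffer="eajdeiqydm" (len 10), cursors c1@5 c3@7 c2@9, authorship ..........
After op 2 (add_cursor(0)): buffer="eajdeiqydm" (len 10), cursors c4@0 c1@5 c3@7 c2@9, authorship ..........
After op 3 (insert('l')): buffer="leajdeliqlydlm" (len 14), cursors c4@1 c1@7 c3@10 c2@13, authorship 4.....1..3..2.
After op 4 (move_right): buffer="leajdeliqlydlm" (len 14), cursors c4@2 c1@8 c3@11 c2@14, authorship 4.....1..3..2.
After op 5 (insert('d')): buffer="ledajdelidqlyddlmd" (len 18), cursors c4@3 c1@10 c3@14 c2@18, authorship 4.4....1.1.3.3.2.2
Authorship (.=original, N=cursor N): 4 . 4 . . . . 1 . 1 . 3 . 3 . 2 . 2
Index 11: author = 3

Answer: cursor 3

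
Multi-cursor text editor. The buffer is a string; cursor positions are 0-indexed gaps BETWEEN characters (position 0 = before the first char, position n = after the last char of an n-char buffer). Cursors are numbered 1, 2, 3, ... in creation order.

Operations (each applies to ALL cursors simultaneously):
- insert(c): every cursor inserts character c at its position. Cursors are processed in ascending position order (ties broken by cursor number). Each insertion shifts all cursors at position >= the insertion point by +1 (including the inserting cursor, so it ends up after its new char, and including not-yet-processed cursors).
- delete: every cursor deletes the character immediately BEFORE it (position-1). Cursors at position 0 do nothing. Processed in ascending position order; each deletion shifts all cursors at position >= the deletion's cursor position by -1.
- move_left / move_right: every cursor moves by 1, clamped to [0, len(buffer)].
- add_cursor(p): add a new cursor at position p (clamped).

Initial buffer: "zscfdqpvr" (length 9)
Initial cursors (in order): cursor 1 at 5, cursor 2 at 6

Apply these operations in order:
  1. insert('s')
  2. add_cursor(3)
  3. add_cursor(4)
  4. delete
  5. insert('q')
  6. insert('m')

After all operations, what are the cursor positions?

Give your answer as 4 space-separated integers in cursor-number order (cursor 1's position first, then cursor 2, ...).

After op 1 (insert('s')): buffer="zscfdsqspvr" (len 11), cursors c1@6 c2@8, authorship .....1.2...
After op 2 (add_cursor(3)): buffer="zscfdsqspvr" (len 11), cursors c3@3 c1@6 c2@8, authorship .....1.2...
After op 3 (add_cursor(4)): buffer="zscfdsqspvr" (len 11), cursors c3@3 c4@4 c1@6 c2@8, authorship .....1.2...
After op 4 (delete): buffer="zsdqpvr" (len 7), cursors c3@2 c4@2 c1@3 c2@4, authorship .......
After op 5 (insert('q')): buffer="zsqqdqqqpvr" (len 11), cursors c3@4 c4@4 c1@6 c2@8, authorship ..34.1.2...
After op 6 (insert('m')): buffer="zsqqmmdqmqqmpvr" (len 15), cursors c3@6 c4@6 c1@9 c2@12, authorship ..3434.11.22...

Answer: 9 12 6 6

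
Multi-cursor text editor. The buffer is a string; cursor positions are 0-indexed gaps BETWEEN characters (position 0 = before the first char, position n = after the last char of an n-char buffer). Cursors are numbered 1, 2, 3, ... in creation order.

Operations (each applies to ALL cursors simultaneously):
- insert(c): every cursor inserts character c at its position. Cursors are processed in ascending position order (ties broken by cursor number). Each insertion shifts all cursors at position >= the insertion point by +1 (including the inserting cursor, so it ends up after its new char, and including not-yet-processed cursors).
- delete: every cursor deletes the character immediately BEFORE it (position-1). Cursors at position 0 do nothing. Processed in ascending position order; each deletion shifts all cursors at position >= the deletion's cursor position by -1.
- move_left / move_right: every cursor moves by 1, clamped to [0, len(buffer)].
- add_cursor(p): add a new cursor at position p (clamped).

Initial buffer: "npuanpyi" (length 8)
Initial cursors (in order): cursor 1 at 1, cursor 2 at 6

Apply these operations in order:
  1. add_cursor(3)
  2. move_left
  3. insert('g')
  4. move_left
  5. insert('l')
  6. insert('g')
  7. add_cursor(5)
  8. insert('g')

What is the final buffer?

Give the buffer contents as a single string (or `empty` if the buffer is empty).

Answer: lgggnpglggguanlgggpyi

Derivation:
After op 1 (add_cursor(3)): buffer="npuanpyi" (len 8), cursors c1@1 c3@3 c2@6, authorship ........
After op 2 (move_left): buffer="npuanpyi" (len 8), cursors c1@0 c3@2 c2@5, authorship ........
After op 3 (insert('g')): buffer="gnpguangpyi" (len 11), cursors c1@1 c3@4 c2@8, authorship 1..3...2...
After op 4 (move_left): buffer="gnpguangpyi" (len 11), cursors c1@0 c3@3 c2@7, authorship 1..3...2...
After op 5 (insert('l')): buffer="lgnplguanlgpyi" (len 14), cursors c1@1 c3@5 c2@10, authorship 11..33...22...
After op 6 (insert('g')): buffer="lggnplgguanlggpyi" (len 17), cursors c1@2 c3@7 c2@13, authorship 111..333...222...
After op 7 (add_cursor(5)): buffer="lggnplgguanlggpyi" (len 17), cursors c1@2 c4@5 c3@7 c2@13, authorship 111..333...222...
After op 8 (insert('g')): buffer="lgggnpglggguanlgggpyi" (len 21), cursors c1@3 c4@7 c3@10 c2@17, authorship 1111..43333...2222...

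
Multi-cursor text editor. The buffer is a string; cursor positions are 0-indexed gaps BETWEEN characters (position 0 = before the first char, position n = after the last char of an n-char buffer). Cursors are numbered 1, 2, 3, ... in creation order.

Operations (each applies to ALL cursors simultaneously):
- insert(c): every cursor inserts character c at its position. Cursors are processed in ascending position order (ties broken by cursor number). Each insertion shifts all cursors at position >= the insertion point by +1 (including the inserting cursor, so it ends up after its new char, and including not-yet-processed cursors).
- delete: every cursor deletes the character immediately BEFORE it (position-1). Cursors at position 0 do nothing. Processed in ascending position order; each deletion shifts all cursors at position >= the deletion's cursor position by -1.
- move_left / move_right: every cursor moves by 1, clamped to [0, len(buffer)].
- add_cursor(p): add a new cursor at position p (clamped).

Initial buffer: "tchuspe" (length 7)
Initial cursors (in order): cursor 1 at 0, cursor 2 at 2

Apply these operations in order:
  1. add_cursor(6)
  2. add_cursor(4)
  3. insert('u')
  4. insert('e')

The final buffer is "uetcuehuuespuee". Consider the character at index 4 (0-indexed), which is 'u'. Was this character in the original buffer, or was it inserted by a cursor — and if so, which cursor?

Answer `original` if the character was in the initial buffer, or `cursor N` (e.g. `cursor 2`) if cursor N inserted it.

Answer: cursor 2

Derivation:
After op 1 (add_cursor(6)): buffer="tchuspe" (len 7), cursors c1@0 c2@2 c3@6, authorship .......
After op 2 (add_cursor(4)): buffer="tchuspe" (len 7), cursors c1@0 c2@2 c4@4 c3@6, authorship .......
After op 3 (insert('u')): buffer="utcuhuuspue" (len 11), cursors c1@1 c2@4 c4@7 c3@10, authorship 1..2..4..3.
After op 4 (insert('e')): buffer="uetcuehuuespuee" (len 15), cursors c1@2 c2@6 c4@10 c3@14, authorship 11..22..44..33.
Authorship (.=original, N=cursor N): 1 1 . . 2 2 . . 4 4 . . 3 3 .
Index 4: author = 2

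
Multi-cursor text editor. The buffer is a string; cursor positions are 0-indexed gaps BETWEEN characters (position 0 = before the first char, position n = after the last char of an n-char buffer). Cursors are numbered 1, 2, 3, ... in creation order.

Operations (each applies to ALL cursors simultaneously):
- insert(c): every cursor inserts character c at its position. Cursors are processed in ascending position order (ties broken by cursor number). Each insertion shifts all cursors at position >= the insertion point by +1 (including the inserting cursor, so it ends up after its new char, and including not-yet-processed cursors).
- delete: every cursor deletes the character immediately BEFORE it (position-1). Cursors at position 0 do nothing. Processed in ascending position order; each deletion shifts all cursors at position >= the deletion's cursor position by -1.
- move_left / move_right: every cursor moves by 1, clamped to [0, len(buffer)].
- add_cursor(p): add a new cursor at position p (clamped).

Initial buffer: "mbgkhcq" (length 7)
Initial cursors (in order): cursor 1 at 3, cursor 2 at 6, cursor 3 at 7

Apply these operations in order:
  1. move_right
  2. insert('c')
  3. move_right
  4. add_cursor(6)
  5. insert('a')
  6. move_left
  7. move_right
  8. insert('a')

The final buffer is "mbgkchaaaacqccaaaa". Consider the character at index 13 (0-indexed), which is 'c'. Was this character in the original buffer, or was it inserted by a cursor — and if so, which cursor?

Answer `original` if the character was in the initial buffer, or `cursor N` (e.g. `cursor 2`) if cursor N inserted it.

Answer: cursor 3

Derivation:
After op 1 (move_right): buffer="mbgkhcq" (len 7), cursors c1@4 c2@7 c3@7, authorship .......
After op 2 (insert('c')): buffer="mbgkchcqcc" (len 10), cursors c1@5 c2@10 c3@10, authorship ....1...23
After op 3 (move_right): buffer="mbgkchcqcc" (len 10), cursors c1@6 c2@10 c3@10, authorship ....1...23
After op 4 (add_cursor(6)): buffer="mbgkchcqcc" (len 10), cursors c1@6 c4@6 c2@10 c3@10, authorship ....1...23
After op 5 (insert('a')): buffer="mbgkchaacqccaa" (len 14), cursors c1@8 c4@8 c2@14 c3@14, authorship ....1.14..2323
After op 6 (move_left): buffer="mbgkchaacqccaa" (len 14), cursors c1@7 c4@7 c2@13 c3@13, authorship ....1.14..2323
After op 7 (move_right): buffer="mbgkchaacqccaa" (len 14), cursors c1@8 c4@8 c2@14 c3@14, authorship ....1.14..2323
After op 8 (insert('a')): buffer="mbgkchaaaacqccaaaa" (len 18), cursors c1@10 c4@10 c2@18 c3@18, authorship ....1.1414..232323
Authorship (.=original, N=cursor N): . . . . 1 . 1 4 1 4 . . 2 3 2 3 2 3
Index 13: author = 3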